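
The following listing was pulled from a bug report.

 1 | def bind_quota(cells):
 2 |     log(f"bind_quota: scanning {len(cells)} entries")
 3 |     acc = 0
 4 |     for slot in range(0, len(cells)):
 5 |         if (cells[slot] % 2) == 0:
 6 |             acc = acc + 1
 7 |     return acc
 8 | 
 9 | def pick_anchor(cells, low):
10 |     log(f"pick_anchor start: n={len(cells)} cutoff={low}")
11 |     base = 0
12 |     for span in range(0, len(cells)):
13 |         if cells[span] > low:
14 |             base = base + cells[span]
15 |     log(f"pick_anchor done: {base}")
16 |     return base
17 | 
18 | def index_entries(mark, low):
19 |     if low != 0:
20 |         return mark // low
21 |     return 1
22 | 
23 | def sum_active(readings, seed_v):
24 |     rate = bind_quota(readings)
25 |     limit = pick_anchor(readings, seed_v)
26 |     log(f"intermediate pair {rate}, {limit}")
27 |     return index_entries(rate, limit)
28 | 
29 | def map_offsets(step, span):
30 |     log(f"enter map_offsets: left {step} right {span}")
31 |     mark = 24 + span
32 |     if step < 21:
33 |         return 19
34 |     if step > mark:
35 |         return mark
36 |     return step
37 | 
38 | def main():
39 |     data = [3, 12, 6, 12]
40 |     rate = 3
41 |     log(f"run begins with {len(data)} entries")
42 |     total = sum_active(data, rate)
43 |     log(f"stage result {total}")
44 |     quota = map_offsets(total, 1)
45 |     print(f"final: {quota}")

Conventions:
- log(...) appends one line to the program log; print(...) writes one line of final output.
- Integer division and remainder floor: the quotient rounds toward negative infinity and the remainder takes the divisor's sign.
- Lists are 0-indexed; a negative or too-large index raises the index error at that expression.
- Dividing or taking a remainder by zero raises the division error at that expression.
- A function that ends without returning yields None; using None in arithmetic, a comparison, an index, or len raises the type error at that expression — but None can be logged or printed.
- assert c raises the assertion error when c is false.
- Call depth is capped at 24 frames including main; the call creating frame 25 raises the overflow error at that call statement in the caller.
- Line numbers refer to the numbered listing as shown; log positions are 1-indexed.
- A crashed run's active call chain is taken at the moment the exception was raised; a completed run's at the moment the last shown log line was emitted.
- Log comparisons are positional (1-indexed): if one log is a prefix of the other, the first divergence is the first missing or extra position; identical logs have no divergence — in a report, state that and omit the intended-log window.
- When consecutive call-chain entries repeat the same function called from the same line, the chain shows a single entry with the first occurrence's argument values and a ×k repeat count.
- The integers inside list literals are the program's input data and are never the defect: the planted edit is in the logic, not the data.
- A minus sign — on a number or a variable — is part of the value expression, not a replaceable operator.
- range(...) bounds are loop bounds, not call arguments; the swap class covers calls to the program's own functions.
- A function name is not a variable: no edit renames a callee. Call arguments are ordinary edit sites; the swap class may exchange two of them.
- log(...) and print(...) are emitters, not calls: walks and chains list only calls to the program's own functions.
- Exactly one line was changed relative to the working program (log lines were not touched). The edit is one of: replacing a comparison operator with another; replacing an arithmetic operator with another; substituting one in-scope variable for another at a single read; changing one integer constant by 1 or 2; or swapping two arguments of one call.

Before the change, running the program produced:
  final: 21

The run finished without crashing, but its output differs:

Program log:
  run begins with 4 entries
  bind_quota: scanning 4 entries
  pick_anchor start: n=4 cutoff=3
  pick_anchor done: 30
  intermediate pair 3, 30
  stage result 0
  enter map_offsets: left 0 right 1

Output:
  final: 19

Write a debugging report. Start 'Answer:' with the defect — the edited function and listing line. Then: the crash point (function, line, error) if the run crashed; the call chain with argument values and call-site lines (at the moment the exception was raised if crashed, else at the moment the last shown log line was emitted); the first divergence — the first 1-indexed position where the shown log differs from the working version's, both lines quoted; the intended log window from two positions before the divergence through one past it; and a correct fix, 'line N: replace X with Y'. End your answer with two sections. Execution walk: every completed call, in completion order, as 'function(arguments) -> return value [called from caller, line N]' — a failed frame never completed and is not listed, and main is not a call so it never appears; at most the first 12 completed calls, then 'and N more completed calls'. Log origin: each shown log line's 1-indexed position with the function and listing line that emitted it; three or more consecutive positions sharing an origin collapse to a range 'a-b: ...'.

Answer: the defect is in map_offsets at line 33.
Key fact: The two runs log identically and part ways only at the printed values.
Call chain: main -> map_offsets(0, 1) (called at line 44).
First divergence: there is none — every log position agrees.
Execution walk:
  bind_quota([3, 12, 6, 12]) -> 3  [called from sum_active, line 24]
  pick_anchor([3, 12, 6, 12], 3) -> 30  [called from sum_active, line 25]
  index_entries(3, 30) -> 0  [called from sum_active, line 27]
  sum_active([3, 12, 6, 12], 3) -> 0  [called from main, line 42]
  map_offsets(0, 1) -> 19  [called from main, line 44]
Log line origins:
  1: emitted by main (line 41)
  2: emitted by bind_quota (line 2)
  3: emitted by pick_anchor (line 10)
  4: emitted by pick_anchor (line 15)
  5: emitted by sum_active (line 26)
  6: emitted by main (line 43)
  7: emitted by map_offsets (line 30)
A correct fix: line 33: replace `19` with `21`.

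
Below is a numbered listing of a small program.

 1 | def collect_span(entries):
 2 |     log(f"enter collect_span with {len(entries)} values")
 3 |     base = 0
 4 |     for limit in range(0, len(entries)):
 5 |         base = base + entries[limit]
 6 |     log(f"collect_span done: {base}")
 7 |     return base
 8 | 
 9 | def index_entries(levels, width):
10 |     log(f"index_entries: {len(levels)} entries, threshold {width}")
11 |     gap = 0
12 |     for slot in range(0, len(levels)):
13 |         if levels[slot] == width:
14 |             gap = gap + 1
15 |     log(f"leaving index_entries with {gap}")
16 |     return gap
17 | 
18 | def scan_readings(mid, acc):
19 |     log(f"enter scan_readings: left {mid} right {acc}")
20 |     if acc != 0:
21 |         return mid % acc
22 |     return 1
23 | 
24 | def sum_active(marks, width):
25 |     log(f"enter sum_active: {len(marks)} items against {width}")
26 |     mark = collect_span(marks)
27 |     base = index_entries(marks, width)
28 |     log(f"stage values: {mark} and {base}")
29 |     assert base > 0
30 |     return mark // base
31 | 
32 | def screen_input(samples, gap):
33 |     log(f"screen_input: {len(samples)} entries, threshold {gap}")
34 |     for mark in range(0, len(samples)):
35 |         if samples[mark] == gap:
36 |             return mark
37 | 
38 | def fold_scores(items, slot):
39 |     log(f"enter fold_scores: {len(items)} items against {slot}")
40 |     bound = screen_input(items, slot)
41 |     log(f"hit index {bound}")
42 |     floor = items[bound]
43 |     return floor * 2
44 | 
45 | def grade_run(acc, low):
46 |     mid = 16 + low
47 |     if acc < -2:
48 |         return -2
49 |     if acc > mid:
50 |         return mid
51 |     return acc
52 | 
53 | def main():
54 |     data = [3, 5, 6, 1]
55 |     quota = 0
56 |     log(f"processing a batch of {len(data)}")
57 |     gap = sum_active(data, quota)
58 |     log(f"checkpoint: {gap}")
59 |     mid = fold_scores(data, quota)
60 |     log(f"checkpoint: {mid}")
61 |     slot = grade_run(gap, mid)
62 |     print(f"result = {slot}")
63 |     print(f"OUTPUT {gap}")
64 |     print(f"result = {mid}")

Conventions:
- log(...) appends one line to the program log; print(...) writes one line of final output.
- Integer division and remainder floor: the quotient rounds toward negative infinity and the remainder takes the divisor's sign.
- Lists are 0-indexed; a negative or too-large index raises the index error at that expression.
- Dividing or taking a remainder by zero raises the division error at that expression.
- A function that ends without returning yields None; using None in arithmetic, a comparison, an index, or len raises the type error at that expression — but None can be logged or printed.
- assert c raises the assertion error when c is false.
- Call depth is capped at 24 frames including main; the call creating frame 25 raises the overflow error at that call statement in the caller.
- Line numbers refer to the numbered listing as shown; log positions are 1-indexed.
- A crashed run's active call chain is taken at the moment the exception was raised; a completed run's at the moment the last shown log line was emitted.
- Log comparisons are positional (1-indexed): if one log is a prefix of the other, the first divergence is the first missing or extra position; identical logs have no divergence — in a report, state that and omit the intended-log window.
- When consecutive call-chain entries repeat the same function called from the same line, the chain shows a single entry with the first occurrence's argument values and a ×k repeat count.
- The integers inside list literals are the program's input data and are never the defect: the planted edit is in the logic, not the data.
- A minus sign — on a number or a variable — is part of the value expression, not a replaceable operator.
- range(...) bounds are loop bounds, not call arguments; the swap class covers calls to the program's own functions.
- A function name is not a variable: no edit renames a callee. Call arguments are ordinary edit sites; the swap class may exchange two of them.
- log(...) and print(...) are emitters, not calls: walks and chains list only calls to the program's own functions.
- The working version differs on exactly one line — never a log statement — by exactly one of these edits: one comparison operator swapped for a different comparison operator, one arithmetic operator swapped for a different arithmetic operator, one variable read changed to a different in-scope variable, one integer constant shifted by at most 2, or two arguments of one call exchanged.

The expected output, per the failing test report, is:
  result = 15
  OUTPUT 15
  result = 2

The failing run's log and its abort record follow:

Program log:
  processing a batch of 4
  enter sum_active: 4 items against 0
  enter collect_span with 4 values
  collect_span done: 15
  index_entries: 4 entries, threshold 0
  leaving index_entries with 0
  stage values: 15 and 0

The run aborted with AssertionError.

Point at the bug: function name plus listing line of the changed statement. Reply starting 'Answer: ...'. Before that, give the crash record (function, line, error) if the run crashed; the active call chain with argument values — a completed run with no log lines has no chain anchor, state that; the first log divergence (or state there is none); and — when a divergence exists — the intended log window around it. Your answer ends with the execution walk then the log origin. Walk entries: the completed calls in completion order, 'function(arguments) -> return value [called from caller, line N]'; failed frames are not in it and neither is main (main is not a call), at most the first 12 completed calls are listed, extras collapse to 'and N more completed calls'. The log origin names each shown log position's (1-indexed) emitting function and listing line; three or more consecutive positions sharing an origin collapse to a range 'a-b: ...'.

Answer: the defect is in main at line 55.
Core observation: Position 2 is the first bad log line: 'enter sum_active: 4 items against 0' should read 'enter sum_active: 4 items against 1'.
Crash: sum_active, line 29, AssertionError.
Call chain: main -> sum_active([3, 5, 6, 1], 0) (called at line 57).
First divergence: position 2; shown 'enter sum_active: 4 items against 0' vs intended 'enter sum_active: 4 items against 1'.
Intended log window:
  1: processing a batch of 4
  2: enter sum_active: 4 items against 1
  3: enter collect_span with 4 values
Execution walk:
  collect_span([3, 5, 6, 1]) -> 15  [called from sum_active, line 26]
  index_entries([3, 5, 6, 1], 0) -> 0  [called from sum_active, line 27]
Log line origins:
  1 — main, line 56
  2 — sum_active, line 25
  3 — collect_span, line 2
  4 — collect_span, line 6
  5 — index_entries, line 10
  6 — index_entries, line 15
  7 — sum_active, line 28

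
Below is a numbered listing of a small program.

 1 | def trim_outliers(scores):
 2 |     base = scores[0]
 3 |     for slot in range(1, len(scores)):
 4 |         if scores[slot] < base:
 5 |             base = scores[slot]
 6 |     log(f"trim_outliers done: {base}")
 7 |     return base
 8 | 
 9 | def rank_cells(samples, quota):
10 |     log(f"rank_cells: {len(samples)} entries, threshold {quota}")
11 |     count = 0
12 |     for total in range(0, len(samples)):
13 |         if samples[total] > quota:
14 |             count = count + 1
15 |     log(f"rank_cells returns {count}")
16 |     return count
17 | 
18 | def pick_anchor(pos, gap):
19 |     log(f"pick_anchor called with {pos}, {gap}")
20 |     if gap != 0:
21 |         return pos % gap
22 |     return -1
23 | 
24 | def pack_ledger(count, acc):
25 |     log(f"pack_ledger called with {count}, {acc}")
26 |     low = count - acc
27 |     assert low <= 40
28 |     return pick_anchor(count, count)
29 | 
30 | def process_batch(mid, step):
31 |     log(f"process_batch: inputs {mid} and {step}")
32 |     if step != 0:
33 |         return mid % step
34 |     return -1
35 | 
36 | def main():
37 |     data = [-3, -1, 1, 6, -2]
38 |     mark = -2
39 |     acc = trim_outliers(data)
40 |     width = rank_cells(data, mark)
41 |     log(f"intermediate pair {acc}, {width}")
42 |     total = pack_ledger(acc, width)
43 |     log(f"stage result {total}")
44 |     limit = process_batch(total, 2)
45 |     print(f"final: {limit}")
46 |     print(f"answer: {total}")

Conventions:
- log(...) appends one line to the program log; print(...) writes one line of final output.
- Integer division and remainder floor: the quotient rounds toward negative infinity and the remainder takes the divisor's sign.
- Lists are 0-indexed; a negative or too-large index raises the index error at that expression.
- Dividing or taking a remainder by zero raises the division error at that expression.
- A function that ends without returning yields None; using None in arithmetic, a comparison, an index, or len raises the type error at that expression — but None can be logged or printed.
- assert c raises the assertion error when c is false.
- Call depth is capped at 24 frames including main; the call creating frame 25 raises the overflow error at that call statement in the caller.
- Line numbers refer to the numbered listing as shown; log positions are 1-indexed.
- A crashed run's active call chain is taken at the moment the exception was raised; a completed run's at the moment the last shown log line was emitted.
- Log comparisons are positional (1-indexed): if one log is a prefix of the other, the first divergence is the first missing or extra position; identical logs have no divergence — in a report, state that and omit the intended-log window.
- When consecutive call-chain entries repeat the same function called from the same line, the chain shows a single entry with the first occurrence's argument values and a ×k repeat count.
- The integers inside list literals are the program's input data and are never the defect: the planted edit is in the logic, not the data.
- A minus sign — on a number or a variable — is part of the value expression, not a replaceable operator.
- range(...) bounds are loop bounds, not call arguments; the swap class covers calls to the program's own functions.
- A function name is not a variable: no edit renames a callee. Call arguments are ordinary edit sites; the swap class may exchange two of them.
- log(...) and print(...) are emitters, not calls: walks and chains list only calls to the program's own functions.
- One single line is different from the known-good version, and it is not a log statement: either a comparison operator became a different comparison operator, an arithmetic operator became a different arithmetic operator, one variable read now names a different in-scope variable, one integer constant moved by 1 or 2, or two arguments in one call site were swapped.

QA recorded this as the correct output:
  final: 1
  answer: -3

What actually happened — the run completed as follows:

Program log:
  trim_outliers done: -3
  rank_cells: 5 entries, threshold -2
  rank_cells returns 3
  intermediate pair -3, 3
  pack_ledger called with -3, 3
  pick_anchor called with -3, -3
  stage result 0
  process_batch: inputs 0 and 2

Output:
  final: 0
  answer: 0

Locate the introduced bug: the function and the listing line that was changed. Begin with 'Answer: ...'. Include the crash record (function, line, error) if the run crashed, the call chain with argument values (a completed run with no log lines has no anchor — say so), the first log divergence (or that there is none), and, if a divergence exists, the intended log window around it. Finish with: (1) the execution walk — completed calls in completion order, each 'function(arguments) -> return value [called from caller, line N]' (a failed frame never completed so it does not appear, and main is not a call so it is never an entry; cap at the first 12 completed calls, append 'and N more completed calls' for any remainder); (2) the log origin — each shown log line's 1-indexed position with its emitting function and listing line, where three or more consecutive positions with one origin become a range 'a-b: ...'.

Answer: the defect is in pack_ledger at line 28.
The tell: Log line 6 is where behavior first shows: 'pick_anchor called with -3, -3' appears instead of 'pick_anchor called with -3, -6'.
Call chain: main -> process_batch(0, 2) (called at line 44).
First divergence: position 6; shown 'pick_anchor called with -3, -3' vs intended 'pick_anchor called with -3, -6'.
Intended log window:
  4: intermediate pair -3, 3
  5: pack_ledger called with -3, 3
  6: pick_anchor called with -3, -6
  7: stage result -3
Execution walk:
  trim_outliers([-3, -1, 1, 6, -2]) -> -3  [called from main, line 39]
  rank_cells([-3, -1, 1, 6, -2], -2) -> 3  [called from main, line 40]
  pick_anchor(-3, -3) -> 0  [called from pack_ledger, line 28]
  pack_ledger(-3, 3) -> 0  [called from main, line 42]
  process_batch(0, 2) -> 0  [called from main, line 44]
Log line origins:
  1 — trim_outliers, line 6
  2 — rank_cells, line 10
  3 — rank_cells, line 15
  4 — main, line 41
  5 — pack_ledger, line 25
  6 — pick_anchor, line 19
  7 — main, line 43
  8 — process_batch, line 31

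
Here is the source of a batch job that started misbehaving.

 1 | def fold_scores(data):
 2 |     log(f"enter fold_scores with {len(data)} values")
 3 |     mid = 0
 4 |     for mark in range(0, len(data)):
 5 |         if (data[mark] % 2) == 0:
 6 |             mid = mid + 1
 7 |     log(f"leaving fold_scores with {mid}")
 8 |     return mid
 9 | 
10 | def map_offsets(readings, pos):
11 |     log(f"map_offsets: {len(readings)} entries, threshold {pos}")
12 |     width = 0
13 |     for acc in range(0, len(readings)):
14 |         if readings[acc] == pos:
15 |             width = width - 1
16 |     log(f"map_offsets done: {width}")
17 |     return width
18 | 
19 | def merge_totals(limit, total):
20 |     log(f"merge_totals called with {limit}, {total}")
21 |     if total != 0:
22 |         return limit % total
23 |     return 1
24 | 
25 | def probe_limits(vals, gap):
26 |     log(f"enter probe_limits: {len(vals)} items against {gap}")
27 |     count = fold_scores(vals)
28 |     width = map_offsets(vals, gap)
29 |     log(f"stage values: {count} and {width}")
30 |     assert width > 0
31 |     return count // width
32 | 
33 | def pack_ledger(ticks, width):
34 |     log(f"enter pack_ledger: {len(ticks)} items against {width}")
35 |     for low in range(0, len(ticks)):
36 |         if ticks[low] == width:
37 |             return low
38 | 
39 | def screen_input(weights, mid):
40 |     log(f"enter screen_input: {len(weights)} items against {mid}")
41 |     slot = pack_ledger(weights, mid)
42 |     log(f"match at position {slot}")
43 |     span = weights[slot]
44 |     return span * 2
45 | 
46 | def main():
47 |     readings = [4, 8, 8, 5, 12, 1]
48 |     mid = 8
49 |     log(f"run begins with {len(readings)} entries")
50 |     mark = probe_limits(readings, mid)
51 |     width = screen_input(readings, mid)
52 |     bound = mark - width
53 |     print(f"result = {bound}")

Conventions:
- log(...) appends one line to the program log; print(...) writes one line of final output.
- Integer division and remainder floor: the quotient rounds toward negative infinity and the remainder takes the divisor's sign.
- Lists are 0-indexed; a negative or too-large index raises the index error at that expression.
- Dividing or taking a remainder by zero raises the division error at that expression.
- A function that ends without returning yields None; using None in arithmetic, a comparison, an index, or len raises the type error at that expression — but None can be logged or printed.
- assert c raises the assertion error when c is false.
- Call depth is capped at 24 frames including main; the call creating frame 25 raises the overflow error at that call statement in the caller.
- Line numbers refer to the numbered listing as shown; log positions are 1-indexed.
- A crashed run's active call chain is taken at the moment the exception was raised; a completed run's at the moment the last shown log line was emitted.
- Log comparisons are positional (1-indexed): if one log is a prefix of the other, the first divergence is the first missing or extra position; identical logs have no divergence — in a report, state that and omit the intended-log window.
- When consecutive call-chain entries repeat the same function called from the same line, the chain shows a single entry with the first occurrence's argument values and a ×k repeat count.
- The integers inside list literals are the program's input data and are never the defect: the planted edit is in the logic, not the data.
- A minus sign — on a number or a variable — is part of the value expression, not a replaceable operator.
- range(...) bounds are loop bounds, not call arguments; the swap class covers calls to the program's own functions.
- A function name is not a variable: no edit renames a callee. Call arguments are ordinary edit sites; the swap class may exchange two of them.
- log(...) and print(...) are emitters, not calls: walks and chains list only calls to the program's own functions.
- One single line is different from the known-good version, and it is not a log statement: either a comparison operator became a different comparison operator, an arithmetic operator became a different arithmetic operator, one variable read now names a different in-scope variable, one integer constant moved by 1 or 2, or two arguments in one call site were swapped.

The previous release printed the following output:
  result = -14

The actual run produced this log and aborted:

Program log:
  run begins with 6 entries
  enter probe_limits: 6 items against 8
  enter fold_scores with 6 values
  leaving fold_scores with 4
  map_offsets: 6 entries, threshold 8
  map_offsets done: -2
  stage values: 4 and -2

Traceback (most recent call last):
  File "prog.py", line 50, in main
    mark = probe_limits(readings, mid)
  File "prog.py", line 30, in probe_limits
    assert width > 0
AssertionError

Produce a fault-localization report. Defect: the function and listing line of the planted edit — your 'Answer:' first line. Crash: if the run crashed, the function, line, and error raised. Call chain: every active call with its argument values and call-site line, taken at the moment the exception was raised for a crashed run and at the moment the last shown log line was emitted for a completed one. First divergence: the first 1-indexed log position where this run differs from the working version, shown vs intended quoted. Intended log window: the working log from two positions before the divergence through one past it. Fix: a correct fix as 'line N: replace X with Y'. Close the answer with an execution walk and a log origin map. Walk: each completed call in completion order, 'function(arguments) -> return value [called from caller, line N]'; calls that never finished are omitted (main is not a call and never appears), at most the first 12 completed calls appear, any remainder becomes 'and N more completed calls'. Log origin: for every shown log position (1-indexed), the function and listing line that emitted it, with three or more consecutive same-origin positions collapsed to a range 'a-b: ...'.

Answer: the defect is in map_offsets at line 15.
The tell: The earliest visible damage is log position 6 — 'map_offsets done: -2' rather than the intended 'map_offsets done: 2'.
Crash: probe_limits, line 30, AssertionError.
Call chain: main -> probe_limits([4, 8, 8, 5, 12, 1], 8) (called at line 50).
First divergence: at position 6 the run shows 'map_offsets done: -2' where the working version logs 'map_offsets done: 2'.
Intended log window:
  4: leaving fold_scores with 4
  5: map_offsets: 6 entries, threshold 8
  6: map_offsets done: 2
  7: stage values: 4 and 2
Execution walk:
  fold_scores([4, 8, 8, 5, 12, 1]) -> 4  [called from probe_limits, line 27]
  map_offsets([4, 8, 8, 5, 12, 1], 8) -> -2  [called from probe_limits, line 28]
Log origins:
  1: emitted by main (line 49)
  2: emitted by probe_limits (line 26)
  3: emitted by fold_scores (line 2)
  4: emitted by fold_scores (line 7)
  5: emitted by map_offsets (line 11)
  6: emitted by map_offsets (line 16)
  7: emitted by probe_limits (line 29)
A correct fix: line 15: replace `-` with `+`.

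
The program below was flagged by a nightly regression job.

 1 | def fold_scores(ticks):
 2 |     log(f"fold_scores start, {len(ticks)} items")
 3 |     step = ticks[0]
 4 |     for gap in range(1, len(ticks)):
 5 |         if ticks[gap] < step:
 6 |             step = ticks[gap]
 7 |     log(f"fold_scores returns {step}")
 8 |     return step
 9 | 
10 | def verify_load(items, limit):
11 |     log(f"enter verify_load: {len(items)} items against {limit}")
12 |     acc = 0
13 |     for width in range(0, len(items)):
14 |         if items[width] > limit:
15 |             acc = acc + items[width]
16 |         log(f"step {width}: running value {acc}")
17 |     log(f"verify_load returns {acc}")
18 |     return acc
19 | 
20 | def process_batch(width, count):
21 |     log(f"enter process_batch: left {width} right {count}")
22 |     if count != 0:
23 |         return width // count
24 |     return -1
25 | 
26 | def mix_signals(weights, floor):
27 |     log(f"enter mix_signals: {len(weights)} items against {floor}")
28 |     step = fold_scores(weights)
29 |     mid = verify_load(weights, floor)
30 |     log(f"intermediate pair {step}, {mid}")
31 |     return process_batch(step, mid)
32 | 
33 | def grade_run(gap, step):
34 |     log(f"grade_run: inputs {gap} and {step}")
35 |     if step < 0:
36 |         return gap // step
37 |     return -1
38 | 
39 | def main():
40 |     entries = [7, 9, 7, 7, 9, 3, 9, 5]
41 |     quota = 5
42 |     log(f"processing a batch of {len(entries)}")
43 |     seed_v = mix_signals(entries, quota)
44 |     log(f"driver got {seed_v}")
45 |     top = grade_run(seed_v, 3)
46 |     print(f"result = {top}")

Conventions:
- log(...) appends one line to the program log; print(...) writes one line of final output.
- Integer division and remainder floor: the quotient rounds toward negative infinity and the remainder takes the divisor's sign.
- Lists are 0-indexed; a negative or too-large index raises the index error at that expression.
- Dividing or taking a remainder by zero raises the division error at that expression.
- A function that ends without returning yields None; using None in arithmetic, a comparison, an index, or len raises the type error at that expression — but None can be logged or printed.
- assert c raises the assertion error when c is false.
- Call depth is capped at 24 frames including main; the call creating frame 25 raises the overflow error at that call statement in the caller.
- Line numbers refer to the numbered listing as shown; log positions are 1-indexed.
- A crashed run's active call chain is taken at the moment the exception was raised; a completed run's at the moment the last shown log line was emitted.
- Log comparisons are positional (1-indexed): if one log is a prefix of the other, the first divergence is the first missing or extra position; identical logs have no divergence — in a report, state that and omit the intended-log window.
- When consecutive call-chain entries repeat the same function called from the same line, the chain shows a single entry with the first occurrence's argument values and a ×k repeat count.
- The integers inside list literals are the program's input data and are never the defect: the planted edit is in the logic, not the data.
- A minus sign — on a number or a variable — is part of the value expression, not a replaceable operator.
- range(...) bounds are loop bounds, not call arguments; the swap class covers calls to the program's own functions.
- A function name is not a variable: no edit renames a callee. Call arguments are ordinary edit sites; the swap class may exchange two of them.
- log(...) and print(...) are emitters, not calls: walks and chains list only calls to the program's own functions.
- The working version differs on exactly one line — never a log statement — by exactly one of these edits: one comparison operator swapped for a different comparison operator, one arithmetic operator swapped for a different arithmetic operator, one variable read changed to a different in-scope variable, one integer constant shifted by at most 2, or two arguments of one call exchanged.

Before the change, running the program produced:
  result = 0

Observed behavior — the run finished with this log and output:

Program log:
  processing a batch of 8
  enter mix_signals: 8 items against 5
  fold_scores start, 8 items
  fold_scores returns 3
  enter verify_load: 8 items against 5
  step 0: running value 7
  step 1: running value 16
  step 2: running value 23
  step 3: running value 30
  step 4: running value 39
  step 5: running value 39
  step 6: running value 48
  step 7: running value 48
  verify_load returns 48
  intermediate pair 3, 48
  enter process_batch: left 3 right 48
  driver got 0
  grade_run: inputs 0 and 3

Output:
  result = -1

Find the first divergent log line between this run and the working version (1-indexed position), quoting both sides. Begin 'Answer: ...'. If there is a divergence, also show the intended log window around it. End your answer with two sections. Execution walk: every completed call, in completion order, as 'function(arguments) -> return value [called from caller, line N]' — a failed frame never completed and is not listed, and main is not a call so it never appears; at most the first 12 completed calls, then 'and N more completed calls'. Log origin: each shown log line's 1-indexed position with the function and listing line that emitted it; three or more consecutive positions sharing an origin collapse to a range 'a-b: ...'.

Answer: none — the logs agree in full.
Execution walk:
  fold_scores([7, 9, 7, 7, 9, 3, 9, 5]) -> 3  [called from mix_signals, line 28]
  verify_load([7, 9, 7, 7, 9, 3, 9, 5], 5) -> 48  [called from mix_signals, line 29]
  process_batch(3, 48) -> 0  [called from mix_signals, line 31]
  mix_signals([7, 9, 7, 7, 9, 3, 9, 5], 5) -> 0  [called from main, line 43]
  grade_run(0, 3) -> -1  [called from main, line 45]
Origin of each log line:
  1: logged in main at line 42
  2: logged in mix_signals at line 27
  3: logged in fold_scores at line 2
  4: logged in fold_scores at line 7
  5: logged in verify_load at line 11
  6-13: logged in verify_load at line 16
  14: logged in verify_load at line 17
  15: logged in mix_signals at line 30
  16: logged in process_batch at line 21
  17: logged in main at line 44
  18: logged in grade_run at line 34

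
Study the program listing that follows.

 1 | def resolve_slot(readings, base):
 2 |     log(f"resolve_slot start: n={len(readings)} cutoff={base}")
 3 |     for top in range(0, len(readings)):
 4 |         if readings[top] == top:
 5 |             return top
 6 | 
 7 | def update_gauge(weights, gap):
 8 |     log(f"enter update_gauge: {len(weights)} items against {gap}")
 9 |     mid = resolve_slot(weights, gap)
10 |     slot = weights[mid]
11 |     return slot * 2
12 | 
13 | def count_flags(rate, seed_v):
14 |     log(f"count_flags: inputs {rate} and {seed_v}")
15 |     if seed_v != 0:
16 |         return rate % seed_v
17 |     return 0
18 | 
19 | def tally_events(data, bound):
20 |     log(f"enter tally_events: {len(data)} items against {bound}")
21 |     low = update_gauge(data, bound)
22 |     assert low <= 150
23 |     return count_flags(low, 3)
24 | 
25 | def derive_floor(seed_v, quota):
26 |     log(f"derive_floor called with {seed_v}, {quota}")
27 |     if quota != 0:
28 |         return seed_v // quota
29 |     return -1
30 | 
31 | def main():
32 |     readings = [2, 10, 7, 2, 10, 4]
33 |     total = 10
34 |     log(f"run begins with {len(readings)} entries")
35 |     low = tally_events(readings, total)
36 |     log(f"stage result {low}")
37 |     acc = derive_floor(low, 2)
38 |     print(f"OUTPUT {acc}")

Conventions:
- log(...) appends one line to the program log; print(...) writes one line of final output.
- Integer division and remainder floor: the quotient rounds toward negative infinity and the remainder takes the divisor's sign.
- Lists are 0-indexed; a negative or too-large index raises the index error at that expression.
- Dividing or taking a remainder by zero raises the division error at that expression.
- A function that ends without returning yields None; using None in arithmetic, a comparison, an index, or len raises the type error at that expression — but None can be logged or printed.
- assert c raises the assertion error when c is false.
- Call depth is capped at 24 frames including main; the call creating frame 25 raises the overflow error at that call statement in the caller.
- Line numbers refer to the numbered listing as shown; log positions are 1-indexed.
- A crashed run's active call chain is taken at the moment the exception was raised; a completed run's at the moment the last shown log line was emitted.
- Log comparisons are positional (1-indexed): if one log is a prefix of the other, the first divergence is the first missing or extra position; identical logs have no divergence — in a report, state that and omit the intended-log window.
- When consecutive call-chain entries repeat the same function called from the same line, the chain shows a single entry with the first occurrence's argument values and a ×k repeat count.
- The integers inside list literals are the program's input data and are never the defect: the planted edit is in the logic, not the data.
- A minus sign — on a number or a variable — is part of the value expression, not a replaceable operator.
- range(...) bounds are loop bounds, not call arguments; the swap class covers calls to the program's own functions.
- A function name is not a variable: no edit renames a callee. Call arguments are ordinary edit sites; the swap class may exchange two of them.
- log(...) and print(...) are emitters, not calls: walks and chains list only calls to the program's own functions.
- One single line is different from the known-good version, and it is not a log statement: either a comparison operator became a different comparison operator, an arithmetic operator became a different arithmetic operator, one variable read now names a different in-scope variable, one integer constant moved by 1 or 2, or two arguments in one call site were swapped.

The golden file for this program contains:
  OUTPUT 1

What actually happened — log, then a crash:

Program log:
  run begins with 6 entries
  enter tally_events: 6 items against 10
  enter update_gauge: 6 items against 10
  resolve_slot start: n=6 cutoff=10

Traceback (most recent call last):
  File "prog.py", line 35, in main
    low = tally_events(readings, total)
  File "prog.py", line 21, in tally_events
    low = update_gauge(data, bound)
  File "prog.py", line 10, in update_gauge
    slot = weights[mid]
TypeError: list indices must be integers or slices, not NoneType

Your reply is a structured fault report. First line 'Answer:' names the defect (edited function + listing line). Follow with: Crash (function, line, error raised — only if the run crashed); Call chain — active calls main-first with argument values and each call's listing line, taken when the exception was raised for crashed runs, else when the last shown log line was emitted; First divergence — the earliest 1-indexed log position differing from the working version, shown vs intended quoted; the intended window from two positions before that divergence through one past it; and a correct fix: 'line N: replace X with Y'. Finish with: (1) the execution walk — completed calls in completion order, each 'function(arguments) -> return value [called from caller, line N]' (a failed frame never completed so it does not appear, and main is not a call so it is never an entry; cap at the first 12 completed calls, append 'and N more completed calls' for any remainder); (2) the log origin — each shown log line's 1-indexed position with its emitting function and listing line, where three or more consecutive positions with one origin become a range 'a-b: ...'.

Answer: the defect is in resolve_slot at line 4.
The tell: The faulty run's log stops after 4 lines; the working version's next line would be 'count_flags: inputs 20 and 3'.
Crash: update_gauge, line 10, TypeError.
Call chain: main -> tally_events([2, 10, 7, 2, 10, 4], 10) (called at line 35) -> update_gauge([2, 10, 7, 2, 10, 4], 10) (called at line 21).
First divergence: position 5 — after 4 matching lines the faulty run goes silent; intended next line 'count_flags: inputs 20 and 3'.
Intended log window:
  3: enter update_gauge: 6 items against 10
  4: resolve_slot start: n=6 cutoff=10
  5: count_flags: inputs 20 and 3
  6: stage result 2
Execution walk:
  resolve_slot([2, 10, 7, 2, 10, 4], 10) -> None  [called from update_gauge, line 9]
Origin of each log line:
  1: logged in main at line 34
  2: logged in tally_events at line 20
  3: logged in update_gauge at line 8
  4: logged in resolve_slot at line 2
A correct fix: line 4: replace `readings[top] == top` with `readings[top] == base`.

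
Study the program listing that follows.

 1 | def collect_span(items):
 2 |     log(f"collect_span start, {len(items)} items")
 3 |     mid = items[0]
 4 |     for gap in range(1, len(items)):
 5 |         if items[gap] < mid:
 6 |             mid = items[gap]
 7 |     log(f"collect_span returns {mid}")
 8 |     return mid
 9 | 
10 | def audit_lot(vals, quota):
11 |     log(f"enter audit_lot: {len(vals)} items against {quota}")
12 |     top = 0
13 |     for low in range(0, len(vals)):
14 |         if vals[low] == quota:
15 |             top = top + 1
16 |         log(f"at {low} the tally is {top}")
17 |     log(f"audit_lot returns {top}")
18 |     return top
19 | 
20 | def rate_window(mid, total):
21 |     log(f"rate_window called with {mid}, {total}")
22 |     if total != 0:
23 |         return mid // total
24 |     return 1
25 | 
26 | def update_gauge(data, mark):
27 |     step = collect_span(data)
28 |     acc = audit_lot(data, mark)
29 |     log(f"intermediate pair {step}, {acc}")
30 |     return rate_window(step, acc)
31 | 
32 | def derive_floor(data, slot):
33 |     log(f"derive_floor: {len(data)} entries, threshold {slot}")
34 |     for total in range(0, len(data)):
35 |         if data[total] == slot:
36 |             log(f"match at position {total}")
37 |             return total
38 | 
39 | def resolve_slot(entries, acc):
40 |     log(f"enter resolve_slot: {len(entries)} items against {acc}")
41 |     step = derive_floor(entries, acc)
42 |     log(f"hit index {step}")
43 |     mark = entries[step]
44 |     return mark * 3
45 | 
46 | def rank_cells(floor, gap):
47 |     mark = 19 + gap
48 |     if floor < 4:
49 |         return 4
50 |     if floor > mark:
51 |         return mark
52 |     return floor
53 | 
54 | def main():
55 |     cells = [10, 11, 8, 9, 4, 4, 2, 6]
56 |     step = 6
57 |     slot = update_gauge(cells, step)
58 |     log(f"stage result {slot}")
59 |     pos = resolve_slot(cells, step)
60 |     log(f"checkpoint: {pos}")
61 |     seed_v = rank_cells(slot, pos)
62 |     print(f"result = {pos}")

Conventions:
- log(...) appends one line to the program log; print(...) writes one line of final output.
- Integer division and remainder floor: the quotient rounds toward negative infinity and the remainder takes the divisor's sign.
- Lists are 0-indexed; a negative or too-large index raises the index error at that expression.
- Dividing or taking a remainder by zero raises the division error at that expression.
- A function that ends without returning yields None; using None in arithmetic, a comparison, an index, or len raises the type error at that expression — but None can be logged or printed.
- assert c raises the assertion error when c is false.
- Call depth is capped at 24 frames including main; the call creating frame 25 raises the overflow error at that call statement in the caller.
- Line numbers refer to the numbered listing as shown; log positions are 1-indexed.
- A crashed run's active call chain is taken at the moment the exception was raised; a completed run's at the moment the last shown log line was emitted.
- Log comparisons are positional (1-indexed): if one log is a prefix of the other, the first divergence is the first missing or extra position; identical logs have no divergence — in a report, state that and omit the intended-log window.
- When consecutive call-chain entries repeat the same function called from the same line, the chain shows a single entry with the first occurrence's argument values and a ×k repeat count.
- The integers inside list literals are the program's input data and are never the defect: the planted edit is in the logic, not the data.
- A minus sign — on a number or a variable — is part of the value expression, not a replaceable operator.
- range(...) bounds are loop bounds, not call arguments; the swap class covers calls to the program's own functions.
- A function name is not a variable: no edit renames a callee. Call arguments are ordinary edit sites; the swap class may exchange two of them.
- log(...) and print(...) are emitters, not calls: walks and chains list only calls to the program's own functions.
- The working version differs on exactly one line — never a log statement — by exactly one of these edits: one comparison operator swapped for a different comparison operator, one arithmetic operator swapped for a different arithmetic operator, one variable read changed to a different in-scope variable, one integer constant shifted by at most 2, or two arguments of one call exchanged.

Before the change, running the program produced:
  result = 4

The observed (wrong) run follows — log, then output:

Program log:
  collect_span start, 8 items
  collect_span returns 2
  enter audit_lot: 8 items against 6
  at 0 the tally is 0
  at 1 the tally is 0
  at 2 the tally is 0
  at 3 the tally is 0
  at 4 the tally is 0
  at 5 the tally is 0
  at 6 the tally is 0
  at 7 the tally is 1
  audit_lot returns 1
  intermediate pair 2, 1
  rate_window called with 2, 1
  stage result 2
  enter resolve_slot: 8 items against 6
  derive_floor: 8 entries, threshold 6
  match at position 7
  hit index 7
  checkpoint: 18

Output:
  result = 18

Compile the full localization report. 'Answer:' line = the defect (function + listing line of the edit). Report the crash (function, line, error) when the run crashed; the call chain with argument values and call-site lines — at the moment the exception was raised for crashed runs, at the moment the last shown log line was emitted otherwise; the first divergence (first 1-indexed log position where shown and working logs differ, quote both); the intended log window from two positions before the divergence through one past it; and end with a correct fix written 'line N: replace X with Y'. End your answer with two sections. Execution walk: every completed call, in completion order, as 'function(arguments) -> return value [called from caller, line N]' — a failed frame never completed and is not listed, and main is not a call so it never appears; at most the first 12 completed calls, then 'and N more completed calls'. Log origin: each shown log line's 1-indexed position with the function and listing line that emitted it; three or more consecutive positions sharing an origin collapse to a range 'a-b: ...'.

Answer: the defect is in main at line 62.
The tell: Log streams are identical — the defect surfaces only in the printed output.
Call chain: main.
First divergence: none (the log streams are identical).
Execution walk:
  collect_span([10, 11, 8, 9, 4, 4, 2, 6]) -> 2  [called from update_gauge, line 27]
  audit_lot([10, 11, 8, 9, 4, 4, 2, 6], 6) -> 1  [called from update_gauge, line 28]
  rate_window(2, 1) -> 2  [called from update_gauge, line 30]
  update_gauge([10, 11, 8, 9, 4, 4, 2, 6], 6) -> 2  [called from main, line 57]
  derive_floor([10, 11, 8, 9, 4, 4, 2, 6], 6) -> 7  [called from resolve_slot, line 41]
  resolve_slot([10, 11, 8, 9, 4, 4, 2, 6], 6) -> 18  [called from main, line 59]
  rank_cells(2, 18) -> 4  [called from main, line 61]
Log origins:
  1: emitted by collect_span (line 2)
  2: emitted by collect_span (line 7)
  3: emitted by audit_lot (line 11)
  4-11: emitted by audit_lot (line 16)
  12: emitted by audit_lot (line 17)
  13: emitted by update_gauge (line 29)
  14: emitted by rate_window (line 21)
  15: emitted by main (line 58)
  16: emitted by resolve_slot (line 40)
  17: emitted by derive_floor (line 33)
  18: emitted by derive_floor (line 36)
  19: emitted by resolve_slot (line 42)
  20: emitted by main (line 60)
A correct fix: line 62: replace `pos` with `seed_v`.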